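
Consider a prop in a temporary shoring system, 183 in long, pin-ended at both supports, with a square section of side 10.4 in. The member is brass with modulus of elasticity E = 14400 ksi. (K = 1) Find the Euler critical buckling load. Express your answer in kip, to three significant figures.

P_cr ≈ 4140 kip

I = a⁴/12 = 10.4⁴/12 = 974.9 in⁴
Effective length L_e = K·L = 1 × 183 = 183.0 in
P_cr = π²EI / L_e² = π² × 14400×10³ × 974.9 / 183.0² = 4.137×10^6 lb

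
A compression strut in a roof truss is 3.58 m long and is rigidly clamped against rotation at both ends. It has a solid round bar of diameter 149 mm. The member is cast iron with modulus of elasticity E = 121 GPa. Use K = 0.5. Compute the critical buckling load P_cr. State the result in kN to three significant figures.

I = πd⁴/64 = π×149⁴/64 = 2.419×10^7 mm⁴
I = 2.419×10^7 mm⁴ = 2.419×10^-5 m⁴
Effective length L_e = K·L = 0.5 × 3.58 = 1.790 m
P_cr = π²EI / L_e² = π² × 121×10⁹ × 2.419×10^-5 / 1.790² = 9.018×10^6 N

P_cr ≈ 9020 kN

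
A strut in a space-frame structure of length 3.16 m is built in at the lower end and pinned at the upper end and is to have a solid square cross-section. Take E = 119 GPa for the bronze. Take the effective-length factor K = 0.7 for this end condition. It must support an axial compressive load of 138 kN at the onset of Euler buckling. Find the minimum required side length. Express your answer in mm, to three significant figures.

a ≈ 51.3 mm

L_e = K·L = 0.7 × 3.16 = 2.212 m
Required I = P_cr·L_e²/(π²E) = 1.380×10^5 × 2.212² / (π² × 1.19×10^11) = 5.749×10^-7 m⁴
I_req = 5.749×10^5 mm⁴
Solid square: I = a⁴/12  ⇒  a = (12I)^(1/4) = (12×5.749×10^5)^(1/4) = 51.3 mm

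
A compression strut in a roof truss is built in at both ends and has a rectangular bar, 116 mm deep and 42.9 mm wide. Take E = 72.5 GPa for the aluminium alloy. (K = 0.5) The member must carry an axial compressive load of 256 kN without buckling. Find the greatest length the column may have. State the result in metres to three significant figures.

L_max ≈ 2.92 m

Buckling occurs about the weak axis: I_min = h·b³/12 with b = 42.9 mm (the shorter side).
I_min = 116×42.9³/12 = 7.632×10^5 mm⁴
I = 7.632×10^-7 m⁴
At the buckling limit P_cr = P = 2.560×10^5 N
From P_cr = π²EI/(K·L)²:  L = (1/K)·√(π²EI/P_cr) = (1/0.5)·√(π²×7.25×10^10×7.632×10^-7/2.560×10^5)
L = 2.92 m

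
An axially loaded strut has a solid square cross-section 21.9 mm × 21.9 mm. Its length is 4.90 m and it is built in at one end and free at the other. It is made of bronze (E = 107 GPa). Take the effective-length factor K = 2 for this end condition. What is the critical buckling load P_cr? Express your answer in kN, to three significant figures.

P_cr ≈ 0.211 kN

I = a⁴/12 = 21.9⁴/12 = 1.917×10^4 mm⁴
I = 1.917×10^4 mm⁴ = 1.917×10^-8 m⁴
Effective length L_e = K·L = 2 × 4.90 = 9.800 m
P_cr = π²EI / L_e² = π² × 107×10⁹ × 1.917×10^-8 / 9.800² = 210.8 N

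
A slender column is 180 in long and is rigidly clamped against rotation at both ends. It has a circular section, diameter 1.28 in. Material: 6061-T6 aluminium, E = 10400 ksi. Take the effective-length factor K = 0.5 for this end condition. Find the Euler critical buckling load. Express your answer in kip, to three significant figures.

I = πd⁴/64 = π×1.28⁴/64 = 0.1318 in⁴
Effective length L_e = K·L = 0.5 × 180 = 90.00 in
P_cr = π²EI / L_e² = π² × 10400×10³ × 0.1318 / 90.00² = 1.670×10^3 lb

P_cr ≈ 1.67 kip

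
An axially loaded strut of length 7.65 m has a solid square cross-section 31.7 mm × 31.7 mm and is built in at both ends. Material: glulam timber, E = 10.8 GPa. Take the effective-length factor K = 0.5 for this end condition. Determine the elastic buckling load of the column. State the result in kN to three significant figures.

I = a⁴/12 = 31.7⁴/12 = 8.415×10^4 mm⁴
I = 8.415×10^4 mm⁴ = 8.415×10^-8 m⁴
Effective length L_e = K·L = 0.5 × 7.65 = 3.825 m
P_cr = π²EI / L_e² = π² × 10.8×10⁹ × 8.415×10^-8 / 3.825² = 613.1 N

P_cr ≈ 0.613 kN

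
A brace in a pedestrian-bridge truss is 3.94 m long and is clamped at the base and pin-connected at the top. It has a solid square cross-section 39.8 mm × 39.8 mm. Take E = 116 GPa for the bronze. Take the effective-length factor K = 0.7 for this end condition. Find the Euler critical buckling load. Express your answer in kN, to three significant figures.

P_cr ≈ 31.5 kN

I = a⁴/12 = 39.8⁴/12 = 2.091×10^5 mm⁴
I = 2.091×10^5 mm⁴ = 2.091×10^-7 m⁴
Effective length L_e = K·L = 0.7 × 3.94 = 2.758 m
P_cr = π²EI / L_e² = π² × 116×10⁹ × 2.091×10^-7 / 2.758² = 3.147×10^4 N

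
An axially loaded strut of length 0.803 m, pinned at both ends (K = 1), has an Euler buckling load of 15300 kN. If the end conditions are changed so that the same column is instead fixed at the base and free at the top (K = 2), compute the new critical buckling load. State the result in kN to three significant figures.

P_cr ≈ 3820 kN

P_cr ∝ 1/K², so P_cr,new = P_cr,old × (K_old/K_new)² = 15300 × (1/2)²
= 15300 × 0.2500 = 3820 kN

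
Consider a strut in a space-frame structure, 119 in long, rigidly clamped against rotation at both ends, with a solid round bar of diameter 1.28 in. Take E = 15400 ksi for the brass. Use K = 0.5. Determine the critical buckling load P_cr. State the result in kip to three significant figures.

P_cr ≈ 5.66 kip

I = πd⁴/64 = π×1.28⁴/64 = 0.1318 in⁴
Effective length L_e = K·L = 0.5 × 119 = 59.50 in
P_cr = π²EI / L_e² = π² × 15400×10³ × 0.1318 / 59.50² = 5.657×10^3 lb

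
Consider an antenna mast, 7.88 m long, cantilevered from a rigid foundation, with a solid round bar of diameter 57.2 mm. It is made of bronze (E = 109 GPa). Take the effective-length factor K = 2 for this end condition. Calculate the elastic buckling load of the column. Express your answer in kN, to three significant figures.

P_cr ≈ 2.28 kN

I = πd⁴/64 = π×57.2⁴/64 = 5.255×10^5 mm⁴
I = 5.255×10^5 mm⁴ = 5.255×10^-7 m⁴
Effective length L_e = K·L = 2 × 7.88 = 15.76 m
P_cr = π²EI / L_e² = π² × 109×10⁹ × 5.255×10^-7 / 15.76² = 2.276×10^3 N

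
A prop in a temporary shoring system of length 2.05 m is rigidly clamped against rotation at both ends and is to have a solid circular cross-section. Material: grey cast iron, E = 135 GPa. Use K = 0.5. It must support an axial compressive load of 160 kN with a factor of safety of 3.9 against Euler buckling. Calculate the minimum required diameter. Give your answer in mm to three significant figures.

Required P_cr = n·P = 3.9 × 160 = 624.0 kN
L_e = K·L = 0.5 × 2.05 = 1.025 m
Required I = P_cr·L_e²/(π²E) = 6.240×10^5 × 1.025² / (π² × 1.35×10^11) = 4.920×10^-7 m⁴
I_req = 4.920×10^5 mm⁴
Solid circle: I = πd⁴/64  ⇒  d = (64I/π)^(1/4) = (64×4.920×10^5/π)^(1/4) = 56.3 mm

d ≈ 56.3 mm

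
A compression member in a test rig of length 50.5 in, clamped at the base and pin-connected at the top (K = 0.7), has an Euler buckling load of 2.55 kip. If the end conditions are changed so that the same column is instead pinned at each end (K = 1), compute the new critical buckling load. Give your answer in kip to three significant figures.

P_cr ≈ 1.25 kip

P_cr ∝ 1/K², so P_cr,new = P_cr,old × (K_old/K_new)² = 2.55 × (0.7/1)²
= 2.55 × 0.4900 = 1.25 kip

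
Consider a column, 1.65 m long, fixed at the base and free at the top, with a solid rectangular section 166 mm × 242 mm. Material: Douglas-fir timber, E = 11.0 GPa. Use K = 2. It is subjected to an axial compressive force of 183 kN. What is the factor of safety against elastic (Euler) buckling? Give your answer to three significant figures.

n ≈ 5.03

Buckling occurs about the weak axis: I_min = h·b³/12 with b = 166 mm (the shorter side).
I_min = 242×166³/12 = 9.225×10^7 mm⁴
I = 9.225×10^7 mm⁴ = 9.225×10^-5 m⁴
Effective length L_e = K·L = 2 × 1.65 = 3.300 m
P_cr = π²EI / L_e² = π² × 11.0×10⁹ × 9.225×10^-5 / 3.300² = 9.197×10^5 N
Factor of safety n = P_cr / P = 919.65 / 183 = 5.03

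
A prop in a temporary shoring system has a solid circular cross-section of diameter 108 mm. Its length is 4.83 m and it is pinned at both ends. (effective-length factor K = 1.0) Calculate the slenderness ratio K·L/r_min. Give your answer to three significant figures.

λ ≈ 179

I = πd⁴/64 = π×108⁴/64 = 6.678×10^6 mm⁴
A = 9.161×10^3 mm²;  r_min = √(I/A) = √(6.678×10^6/9.161×10^3) = 27.00 mm
L_e = K·L = 1 × 4.83 m = 4.830 m = 4830.0 mm
λ = L_e / r_min = 4830.0 / 27.00 = 179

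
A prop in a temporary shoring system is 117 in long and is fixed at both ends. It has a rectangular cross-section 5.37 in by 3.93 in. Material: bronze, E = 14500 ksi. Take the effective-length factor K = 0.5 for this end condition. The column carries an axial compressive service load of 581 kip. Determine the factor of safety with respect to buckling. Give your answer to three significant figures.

n ≈ 1.96

Buckling occurs about the weak axis: I_min = h·b³/12 with b = 3.93 in (the shorter side).
I_min = 5.37×3.93³/12 = 27.16 in⁴
Effective length L_e = K·L = 0.5 × 117 = 58.50 in
P_cr = π²EI / L_e² = π² × 14500×10³ × 27.16 / 58.50² = 1.136×10^6 lb
Factor of safety n = P_cr / P = 1135.9 / 581 = 1.96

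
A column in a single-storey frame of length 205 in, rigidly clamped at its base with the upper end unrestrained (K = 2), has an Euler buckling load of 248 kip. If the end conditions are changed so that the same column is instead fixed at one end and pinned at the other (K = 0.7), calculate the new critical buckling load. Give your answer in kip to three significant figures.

P_cr ≈ 2020 kip

P_cr ∝ 1/K², so P_cr,new = P_cr,old × (K_old/K_new)² = 248 × (2/0.7)²
= 248 × 8.163 = 2020 kip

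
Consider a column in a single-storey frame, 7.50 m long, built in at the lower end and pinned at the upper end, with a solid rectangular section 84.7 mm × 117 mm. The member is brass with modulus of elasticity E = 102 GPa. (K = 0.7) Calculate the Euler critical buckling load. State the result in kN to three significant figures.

Buckling occurs about the weak axis: I_min = h·b³/12 with b = 84.7 mm (the shorter side).
I_min = 117×84.7³/12 = 5.925×10^6 mm⁴
I = 5.925×10^6 mm⁴ = 5.925×10^-6 m⁴
Effective length L_e = K·L = 0.7 × 7.50 = 5.250 m
P_cr = π²EI / L_e² = π² × 102×10⁹ × 5.925×10^-6 / 5.250² = 2.164×10^5 N

P_cr ≈ 216 kN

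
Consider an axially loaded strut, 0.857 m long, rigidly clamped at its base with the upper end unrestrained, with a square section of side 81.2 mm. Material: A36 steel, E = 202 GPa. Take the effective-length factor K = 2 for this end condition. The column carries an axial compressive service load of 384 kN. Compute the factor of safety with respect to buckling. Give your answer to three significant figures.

n ≈ 6.40

I = a⁴/12 = 81.2⁴/12 = 3.623×10^6 mm⁴
I = 3.623×10^6 mm⁴ = 3.623×10^-6 m⁴
Effective length L_e = K·L = 2 × 0.857 = 1.714 m
P_cr = π²EI / L_e² = π² × 202×10⁹ × 3.623×10^-6 / 1.714² = 2.459×10^6 N
Factor of safety n = P_cr / P = 2458.5 / 384 = 6.40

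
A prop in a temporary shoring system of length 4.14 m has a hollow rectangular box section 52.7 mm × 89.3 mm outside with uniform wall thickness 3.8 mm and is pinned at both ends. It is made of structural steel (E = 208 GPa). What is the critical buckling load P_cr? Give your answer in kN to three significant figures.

Inner dimensions: h_i = 89.3 − 2×3.8 = 81.70 mm, b_i = 52.7 − 2×3.8 = 45.10 mm
Weak-axis I_min = (h_o·b_o³ − h_i·b_i³)/12 with b_o = 52.7, b_i = 45.10 mm (shorter outer/inner sides).
I_min = (89.3×52.7³ − 81.70×45.10³)/12 = 4.646×10^5 mm⁴
I = 4.646×10^5 mm⁴ = 4.646×10^-7 m⁴
Effective length L_e = K·L = 1 × 4.14 = 4.140 m
P_cr = π²EI / L_e² = π² × 208×10⁹ × 4.646×10^-7 / 4.140² = 5.565×10^4 N

P_cr ≈ 55.7 kN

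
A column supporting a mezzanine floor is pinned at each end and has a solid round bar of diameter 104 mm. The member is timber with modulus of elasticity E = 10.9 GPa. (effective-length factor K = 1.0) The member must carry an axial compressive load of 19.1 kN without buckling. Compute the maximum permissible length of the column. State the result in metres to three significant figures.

I = πd⁴/64 = π×104⁴/64 = 5.743×10^6 mm⁴
I = 5.743×10^-6 m⁴
At the buckling limit P_cr = P = 1.910×10^4 N
From P_cr = π²EI/(K·L)²:  L = (1/K)·√(π²EI/P_cr) = (1/1)·√(π²×1.09×10^10×5.743×10^-6/1.910×10^4)
L = 5.69 m

L_max ≈ 5.69 m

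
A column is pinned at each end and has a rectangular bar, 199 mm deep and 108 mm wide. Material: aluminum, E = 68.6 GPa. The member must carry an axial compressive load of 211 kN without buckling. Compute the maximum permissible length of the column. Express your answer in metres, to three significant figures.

Buckling occurs about the weak axis: I_min = h·b³/12 with b = 108 mm (the shorter side).
I_min = 199×108³/12 = 2.089×10^7 mm⁴
I = 2.089×10^-5 m⁴
At the buckling limit P_cr = P = 2.110×10^5 N
From P_cr = π²EI/(K·L)²:  L = (1/K)·√(π²EI/P_cr) = (1/1)·√(π²×6.86×10^10×2.089×10^-5/2.110×10^5)
L = 8.19 m

L_max ≈ 8.19 m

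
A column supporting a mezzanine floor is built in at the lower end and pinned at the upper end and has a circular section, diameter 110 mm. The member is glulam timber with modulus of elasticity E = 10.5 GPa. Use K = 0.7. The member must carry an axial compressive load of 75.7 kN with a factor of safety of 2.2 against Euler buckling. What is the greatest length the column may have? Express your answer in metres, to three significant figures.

I = πd⁴/64 = π×110⁴/64 = 7.187×10^6 mm⁴
I = 7.187×10^-6 m⁴
Required critical load P_cr = n·P = 2.2 × 75.7 = 166.5 kN = 1.665×10^5 N
From P_cr = π²EI/(K·L)²:  L = (1/K)·√(π²EI/P_cr) = (1/0.7)·√(π²×1.05×10^10×7.187×10^-6/1.665×10^5)
L = 3.02 m

L_max ≈ 3.02 m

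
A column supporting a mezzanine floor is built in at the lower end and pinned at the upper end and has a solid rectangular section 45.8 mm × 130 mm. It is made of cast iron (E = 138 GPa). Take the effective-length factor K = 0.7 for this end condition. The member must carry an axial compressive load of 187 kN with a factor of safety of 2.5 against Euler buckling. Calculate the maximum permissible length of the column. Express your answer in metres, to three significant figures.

Buckling occurs about the weak axis: I_min = h·b³/12 with b = 45.8 mm (the shorter side).
I_min = 130×45.8³/12 = 1.041×10^6 mm⁴
I = 1.041×10^-6 m⁴
Required critical load P_cr = n·P = 2.5 × 187 = 467.5 kN = 4.675×10^5 N
From P_cr = π²EI/(K·L)²:  L = (1/K)·√(π²EI/P_cr) = (1/0.7)·√(π²×1.38×10^11×1.041×10^-6/4.675×10^5)
L = 2.49 m

L_max ≈ 2.49 m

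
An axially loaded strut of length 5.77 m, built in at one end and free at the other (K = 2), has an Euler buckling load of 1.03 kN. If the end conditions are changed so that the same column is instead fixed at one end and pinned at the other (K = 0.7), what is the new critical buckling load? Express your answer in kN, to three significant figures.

P_cr ∝ 1/K², so P_cr,new = P_cr,old × (K_old/K_new)² = 1.03 × (2/0.7)²
= 1.03 × 8.163 = 8.41 kN

P_cr ≈ 8.41 kN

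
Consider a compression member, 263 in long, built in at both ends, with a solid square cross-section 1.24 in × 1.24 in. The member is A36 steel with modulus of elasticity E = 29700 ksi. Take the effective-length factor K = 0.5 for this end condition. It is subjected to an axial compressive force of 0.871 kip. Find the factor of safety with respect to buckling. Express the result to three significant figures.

I = a⁴/12 = 1.24⁴/12 = 0.1970 in⁴
Effective length L_e = K·L = 0.5 × 263 = 131.5 in
P_cr = π²EI / L_e² = π² × 29700×10³ × 0.1970 / 131.5² = 3.340×10^3 lb
Factor of safety n = P_cr / P = 3.3397 / 0.871 = 3.83

n ≈ 3.83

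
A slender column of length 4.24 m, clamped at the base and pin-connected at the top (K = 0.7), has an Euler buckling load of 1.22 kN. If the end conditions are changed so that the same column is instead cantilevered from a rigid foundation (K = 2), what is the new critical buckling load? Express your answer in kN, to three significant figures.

P_cr ∝ 1/K², so P_cr,new = P_cr,old × (K_old/K_new)² = 1.22 × (0.7/2)²
= 1.22 × 0.1225 = 0.149 kN

P_cr ≈ 0.149 kN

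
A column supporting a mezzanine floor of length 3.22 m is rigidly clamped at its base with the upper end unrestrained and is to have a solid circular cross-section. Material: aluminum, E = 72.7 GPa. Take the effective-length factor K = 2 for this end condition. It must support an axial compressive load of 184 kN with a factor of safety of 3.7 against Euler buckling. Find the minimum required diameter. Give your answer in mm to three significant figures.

Required P_cr = n·P = 3.7 × 184 = 680.8 kN
L_e = K·L = 2 × 3.22 = 6.440 m
Required I = P_cr·L_e²/(π²E) = 6.808×10^5 × 6.440² / (π² × 7.27×10^10) = 3.935×10^-5 m⁴
I_req = 3.935×10^7 mm⁴
Solid circle: I = πd⁴/64  ⇒  d = (64I/π)^(1/4) = (64×3.935×10^7/π)^(1/4) = 168 mm

d ≈ 168 mm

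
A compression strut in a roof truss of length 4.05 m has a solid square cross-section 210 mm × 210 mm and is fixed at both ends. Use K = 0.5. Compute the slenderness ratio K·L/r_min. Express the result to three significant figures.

λ ≈ 33.4

For a square r = a/√12 = 210/√12 = 60.62 mm
L_e = K·L = 0.5 × 4.05 m = 2.025 m = 2025.0 mm
λ = L_e / r_min = 2025.0 / 60.62 = 33.4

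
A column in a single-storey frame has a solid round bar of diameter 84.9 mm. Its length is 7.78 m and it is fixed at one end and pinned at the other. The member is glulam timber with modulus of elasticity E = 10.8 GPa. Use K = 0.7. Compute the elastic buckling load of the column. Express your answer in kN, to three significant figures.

I = πd⁴/64 = π×84.9⁴/64 = 2.550×10^6 mm⁴
I = 2.550×10^6 mm⁴ = 2.550×10^-6 m⁴
Effective length L_e = K·L = 0.7 × 7.78 = 5.446 m
P_cr = π²EI / L_e² = π² × 10.8×10⁹ × 2.550×10^-6 / 5.446² = 9.166×10^3 N

P_cr ≈ 9.17 kN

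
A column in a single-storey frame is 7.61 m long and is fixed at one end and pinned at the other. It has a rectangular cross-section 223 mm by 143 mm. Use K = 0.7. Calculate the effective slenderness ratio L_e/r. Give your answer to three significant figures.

For a rectangle r_min = b/√12 = 143/√12 = 41.28 mm
L_e = K·L = 0.7 × 7.61 m = 5.327 m = 5327.0 mm
λ = L_e / r_min = 5327.0 / 41.28 = 129

λ ≈ 129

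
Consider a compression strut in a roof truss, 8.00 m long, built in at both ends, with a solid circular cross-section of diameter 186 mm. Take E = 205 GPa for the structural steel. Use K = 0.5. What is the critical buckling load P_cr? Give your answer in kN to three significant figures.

P_cr ≈ 7430 kN

I = πd⁴/64 = π×186⁴/64 = 5.875×10^7 mm⁴
I = 5.875×10^7 mm⁴ = 5.875×10^-5 m⁴
Effective length L_e = K·L = 0.5 × 8.00 = 4.000 m
P_cr = π²EI / L_e² = π² × 205×10⁹ × 5.875×10^-5 / 4.000² = 7.429×10^6 N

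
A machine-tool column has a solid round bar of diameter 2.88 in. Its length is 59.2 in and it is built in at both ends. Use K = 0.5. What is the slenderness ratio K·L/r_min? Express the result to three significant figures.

λ ≈ 41.1

I = πd⁴/64 = π×2.88⁴/64 = 3.377 in⁴
A = 6.514 in²;  r_min = √(I/A) = √(3.377/6.514) = 0.7200 in
L_e = K·L = 0.5 × 59.2 = 29.60 in
λ = L_e / r_min = 29.600 / 0.7200 = 41.1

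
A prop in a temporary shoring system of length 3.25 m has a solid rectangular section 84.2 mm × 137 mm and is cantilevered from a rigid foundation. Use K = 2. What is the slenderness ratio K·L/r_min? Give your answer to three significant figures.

Buckling occurs about the weak axis: I_min = h·b³/12 with b = 84.2 mm (the shorter side).
I_min = 137×84.2³/12 = 6.815×10^6 mm⁴
A = 1.154×10^4 mm²;  r_min = √(I/A) = √(6.815×10^6/1.154×10^4) = 24.31 mm
L_e = K·L = 2 × 3.25 m = 6.500 m = 6500.0 mm
λ = L_e / r_min = 6500.0 / 24.31 = 267

λ ≈ 267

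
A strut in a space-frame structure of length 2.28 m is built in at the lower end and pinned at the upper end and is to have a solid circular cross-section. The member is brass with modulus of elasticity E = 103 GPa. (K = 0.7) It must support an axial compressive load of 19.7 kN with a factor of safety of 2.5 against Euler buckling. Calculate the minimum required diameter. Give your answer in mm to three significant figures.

Required P_cr = n·P = 2.5 × 19.7 = 49.25 kN
L_e = K·L = 0.7 × 2.28 = 1.596 m
Required I = P_cr·L_e²/(π²E) = 4.925×10^4 × 1.596² / (π² × 1.03×10^11) = 1.234×10^-7 m⁴
I_req = 1.234×10^5 mm⁴
Solid circle: I = πd⁴/64  ⇒  d = (64I/π)^(1/4) = (64×1.234×10^5/π)^(1/4) = 39.8 mm

d ≈ 39.8 mm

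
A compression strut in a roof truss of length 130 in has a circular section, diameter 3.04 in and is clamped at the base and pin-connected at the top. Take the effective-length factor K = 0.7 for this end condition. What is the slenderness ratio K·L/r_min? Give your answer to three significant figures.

For a solid circle r = d/4 = 3.04/4 = 0.7600 in
L_e = K·L = 0.7 × 130 = 91.00 in
λ = L_e / r_min = 91.000 / 0.7600 = 120

λ ≈ 120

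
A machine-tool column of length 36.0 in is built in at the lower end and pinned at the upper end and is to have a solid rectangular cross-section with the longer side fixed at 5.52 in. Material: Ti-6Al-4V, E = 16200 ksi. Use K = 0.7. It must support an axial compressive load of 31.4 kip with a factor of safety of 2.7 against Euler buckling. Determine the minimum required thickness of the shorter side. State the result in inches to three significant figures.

Required P_cr = n·P = 2.7 × 31.4 = 84.78 kip
L_e = K·L = 0.7 × 36.0 = 25.20 in
Required I = P_cr·L_e²/(π²E) = 8.478×10^4 × 25.20² / (π² × 1.62×10^7) = 0.3367 in⁴
Rectangle, weak axis: I_min = h·b³/12 with h = 5.52 in fixed  ⇒  b = (12I/h)^(1/3) = 0.901 in

b ≈ 0.901 in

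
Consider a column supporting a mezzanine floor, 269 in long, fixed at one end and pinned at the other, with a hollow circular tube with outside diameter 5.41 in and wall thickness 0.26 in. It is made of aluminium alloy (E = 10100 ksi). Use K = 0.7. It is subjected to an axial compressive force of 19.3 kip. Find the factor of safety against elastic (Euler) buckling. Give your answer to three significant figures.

Inner diameter d_i = 5.41 − 2×0.26 = 4.890 in
I = π(d_o⁴ − d_i⁴)/64 = π(5.41⁴ − 4.890⁴)/64 = 13.98 in⁴
Effective length L_e = K·L = 0.7 × 269 = 188.3 in
P_cr = π²EI / L_e² = π² × 10100×10³ × 13.98 / 188.3² = 3.931×10^4 lb
Factor of safety n = P_cr / P = 39.308 / 19.3 = 2.04

n ≈ 2.04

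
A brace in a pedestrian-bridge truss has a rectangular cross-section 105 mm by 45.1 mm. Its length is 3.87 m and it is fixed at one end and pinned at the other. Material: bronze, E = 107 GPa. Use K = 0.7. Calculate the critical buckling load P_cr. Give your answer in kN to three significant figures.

Buckling occurs about the weak axis: I_min = h·b³/12 with b = 45.1 mm (the shorter side).
I_min = 105×45.1³/12 = 8.027×10^5 mm⁴
I = 8.027×10^5 mm⁴ = 8.027×10^-7 m⁴
Effective length L_e = K·L = 0.7 × 3.87 = 2.709 m
P_cr = π²EI / L_e² = π² × 107×10⁹ × 8.027×10^-7 / 2.709² = 1.155×10^5 N

P_cr ≈ 116 kN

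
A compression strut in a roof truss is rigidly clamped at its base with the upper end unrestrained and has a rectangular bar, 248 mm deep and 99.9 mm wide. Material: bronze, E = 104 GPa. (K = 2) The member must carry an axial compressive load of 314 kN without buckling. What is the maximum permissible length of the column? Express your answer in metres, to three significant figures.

L_max ≈ 4.10 m

Buckling occurs about the weak axis: I_min = h·b³/12 with b = 99.9 mm (the shorter side).
I_min = 248×99.9³/12 = 2.060×10^7 mm⁴
I = 2.060×10^-5 m⁴
At the buckling limit P_cr = P = 3.140×10^5 N
From P_cr = π²EI/(K·L)²:  L = (1/K)·√(π²EI/P_cr) = (1/2)·√(π²×1.04×10^11×2.060×10^-5/3.140×10^5)
L = 4.10 m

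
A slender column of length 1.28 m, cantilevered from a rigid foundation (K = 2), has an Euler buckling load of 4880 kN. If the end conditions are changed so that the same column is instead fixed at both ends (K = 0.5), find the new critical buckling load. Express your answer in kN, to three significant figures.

P_cr ∝ 1/K², so P_cr,new = P_cr,old × (K_old/K_new)² = 4880 × (2/0.5)²
= 4880 × 16.00 = 78100 kN

P_cr ≈ 78100 kN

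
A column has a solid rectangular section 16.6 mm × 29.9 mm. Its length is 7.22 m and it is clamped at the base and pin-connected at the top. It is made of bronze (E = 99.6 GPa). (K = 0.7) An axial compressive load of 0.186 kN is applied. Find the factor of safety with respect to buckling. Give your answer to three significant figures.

Buckling occurs about the weak axis: I_min = h·b³/12 with b = 16.6 mm (the shorter side).
I_min = 29.9×16.6³/12 = 1.140×10^4 mm⁴
I = 1.140×10^4 mm⁴ = 1.140×10^-8 m⁴
Effective length L_e = K·L = 0.7 × 7.22 = 5.054 m
P_cr = π²EI / L_e² = π² × 99.6×10⁹ × 1.140×10^-8 / 5.054² = 438.6 N
Factor of safety n = P_cr / P = 0.43863 / 0.186 = 2.36

n ≈ 2.36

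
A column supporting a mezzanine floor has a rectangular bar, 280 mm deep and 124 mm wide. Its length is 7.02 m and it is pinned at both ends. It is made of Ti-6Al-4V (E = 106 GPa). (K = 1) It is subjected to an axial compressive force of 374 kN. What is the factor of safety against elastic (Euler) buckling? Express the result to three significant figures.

Buckling occurs about the weak axis: I_min = h·b³/12 with b = 124 mm (the shorter side).
I_min = 280×124³/12 = 4.449×10^7 mm⁴
I = 4.449×10^7 mm⁴ = 4.449×10^-5 m⁴
Effective length L_e = K·L = 1 × 7.02 = 7.020 m
P_cr = π²EI / L_e² = π² × 106×10⁹ × 4.449×10^-5 / 7.020² = 9.444×10^5 N
Factor of safety n = P_cr / P = 944.44 / 374 = 2.53

n ≈ 2.53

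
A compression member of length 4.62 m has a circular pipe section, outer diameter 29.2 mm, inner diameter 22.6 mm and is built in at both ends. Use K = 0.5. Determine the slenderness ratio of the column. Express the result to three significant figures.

λ ≈ 250

d_o = 29.2 mm, d_i = 22.6 mm
I = π(d_o⁴ − d_i⁴)/64 = π(29.2⁴ − 22.60⁴)/64 = 2.288×10^4 mm⁴
A = 268.5 mm²;  r_min = √(I/A) = √(2.288×10^4/268.5) = 9.231 mm
L_e = K·L = 0.5 × 4.62 m = 2.310 m = 2310.0 mm
λ = L_e / r_min = 2310.0 / 9.231 = 250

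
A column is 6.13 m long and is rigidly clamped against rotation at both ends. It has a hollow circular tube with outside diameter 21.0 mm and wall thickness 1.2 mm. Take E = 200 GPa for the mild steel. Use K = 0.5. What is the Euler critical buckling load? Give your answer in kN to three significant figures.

P_cr ≈ 0.771 kN

Inner diameter d_i = 21.0 − 2×1.2 = 18.60 mm
I = π(d_o⁴ − d_i⁴)/64 = π(21.0⁴ − 18.60⁴)/64 = 3.671×10^3 mm⁴
I = 3.671×10^3 mm⁴ = 3.671×10^-9 m⁴
Effective length L_e = K·L = 0.5 × 6.13 = 3.065 m
P_cr = π²EI / L_e² = π² × 200×10⁹ × 3.671×10^-9 / 3.065² = 771.4 N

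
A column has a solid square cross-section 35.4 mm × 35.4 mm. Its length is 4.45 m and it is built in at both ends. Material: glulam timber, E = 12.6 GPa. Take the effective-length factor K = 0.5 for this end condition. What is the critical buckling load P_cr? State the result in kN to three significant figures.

P_cr ≈ 3.29 kN

I = a⁴/12 = 35.4⁴/12 = 1.309×10^5 mm⁴
I = 1.309×10^5 mm⁴ = 1.309×10^-7 m⁴
Effective length L_e = K·L = 0.5 × 4.45 = 2.225 m
P_cr = π²EI / L_e² = π² × 12.6×10⁹ × 1.309×10^-7 / 2.225² = 3.287×10^3 N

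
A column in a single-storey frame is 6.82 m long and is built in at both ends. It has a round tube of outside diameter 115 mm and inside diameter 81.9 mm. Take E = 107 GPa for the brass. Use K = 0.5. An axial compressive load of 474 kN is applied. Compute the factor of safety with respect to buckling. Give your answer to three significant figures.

n ≈ 1.22

d_o = 115 mm, d_i = 81.9 mm
I = π(d_o⁴ − d_i⁴)/64 = π(115⁴ − 81.90⁴)/64 = 6.377×10^6 mm⁴
I = 6.377×10^6 mm⁴ = 6.377×10^-6 m⁴
Effective length L_e = K·L = 0.5 × 6.82 = 3.410 m
P_cr = π²EI / L_e² = π² × 107×10⁹ × 6.377×10^-6 / 3.410² = 5.791×10^5 N
Factor of safety n = P_cr / P = 579.14 / 474 = 1.22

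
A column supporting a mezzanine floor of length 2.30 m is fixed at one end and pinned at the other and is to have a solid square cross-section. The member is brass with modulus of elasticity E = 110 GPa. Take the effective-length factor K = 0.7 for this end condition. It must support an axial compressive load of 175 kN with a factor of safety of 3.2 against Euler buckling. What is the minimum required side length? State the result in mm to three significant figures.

a ≈ 63.3 mm

Required P_cr = n·P = 3.2 × 175 = 560.0 kN
L_e = K·L = 0.7 × 2.30 = 1.610 m
Required I = P_cr·L_e²/(π²E) = 5.600×10^5 × 1.610² / (π² × 1.10×10^11) = 1.337×10^-6 m⁴
I_req = 1.337×10^6 mm⁴
Solid square: I = a⁴/12  ⇒  a = (12I)^(1/4) = (12×1.337×10^6)^(1/4) = 63.3 mm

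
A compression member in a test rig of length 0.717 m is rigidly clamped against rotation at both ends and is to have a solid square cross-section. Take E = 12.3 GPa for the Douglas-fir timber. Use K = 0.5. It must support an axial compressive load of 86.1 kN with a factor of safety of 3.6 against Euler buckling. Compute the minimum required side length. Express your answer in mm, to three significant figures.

a ≈ 44.5 mm

Required P_cr = n·P = 3.6 × 86.1 = 310.0 kN
L_e = K·L = 0.5 × 0.717 = 0.3585 m
Required I = P_cr·L_e²/(π²E) = 3.100×10^5 × 0.3585² / (π² × 1.23×10^10) = 3.282×10^-7 m⁴
I_req = 3.282×10^5 mm⁴
Solid square: I = a⁴/12  ⇒  a = (12I)^(1/4) = (12×3.282×10^5)^(1/4) = 44.5 mm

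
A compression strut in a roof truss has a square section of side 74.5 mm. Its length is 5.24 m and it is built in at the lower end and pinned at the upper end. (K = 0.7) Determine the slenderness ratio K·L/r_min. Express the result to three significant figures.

I = a⁴/12 = 74.5⁴/12 = 2.567×10^6 mm⁴
A = 5.550×10^3 mm²;  r_min = √(I/A) = √(2.567×10^6/5.550×10^3) = 21.51 mm
L_e = K·L = 0.7 × 5.24 m = 3.668 m = 3668.0 mm
λ = L_e / r_min = 3668.0 / 21.51 = 171

λ ≈ 171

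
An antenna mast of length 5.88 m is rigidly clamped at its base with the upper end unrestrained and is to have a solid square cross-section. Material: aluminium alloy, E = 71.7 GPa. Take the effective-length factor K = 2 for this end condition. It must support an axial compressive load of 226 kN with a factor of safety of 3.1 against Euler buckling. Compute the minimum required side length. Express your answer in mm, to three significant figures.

Required P_cr = n·P = 3.1 × 226 = 700.6 kN
L_e = K·L = 2 × 5.88 = 11.76 m
Required I = P_cr·L_e²/(π²E) = 7.006×10^5 × 11.76² / (π² × 7.17×10^10) = 1.369×10^-4 m⁴
I_req = 1.369×10^8 mm⁴
Solid square: I = a⁴/12  ⇒  a = (12I)^(1/4) = (12×1.369×10^8)^(1/4) = 201 mm

a ≈ 201 mm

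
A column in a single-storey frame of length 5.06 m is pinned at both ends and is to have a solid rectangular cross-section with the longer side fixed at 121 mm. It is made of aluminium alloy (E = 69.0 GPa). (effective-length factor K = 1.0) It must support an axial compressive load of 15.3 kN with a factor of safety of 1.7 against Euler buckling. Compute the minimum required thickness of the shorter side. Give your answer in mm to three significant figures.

Required P_cr = n·P = 1.7 × 15.3 = 26.01 kN
L_e = K·L = 1 × 5.06 = 5.060 m
Required I = P_cr·L_e²/(π²E) = 2.601×10^4 × 5.060² / (π² × 6.90×10^10) = 9.779×10^-7 m⁴
I_req = 9.779×10^5 mm⁴
Rectangle, weak axis: I_min = h·b³/12 with h = 121 mm fixed  ⇒  b = (12I/h)^(1/3) = 45.9 mm

b ≈ 45.9 mm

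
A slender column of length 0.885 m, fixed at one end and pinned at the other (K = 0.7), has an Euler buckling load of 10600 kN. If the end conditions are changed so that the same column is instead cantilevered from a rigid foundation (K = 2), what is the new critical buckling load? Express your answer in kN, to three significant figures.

P_cr ∝ 1/K², so P_cr,new = P_cr,old × (K_old/K_new)² = 10600 × (0.7/2)²
= 10600 × 0.1225 = 1300 kN

P_cr ≈ 1300 kN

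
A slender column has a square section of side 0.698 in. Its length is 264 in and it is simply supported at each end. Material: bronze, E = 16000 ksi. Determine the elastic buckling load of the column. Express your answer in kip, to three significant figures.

I = a⁴/12 = 0.698⁴/12 = 1.978×10^-2 in⁴
Effective length L_e = K·L = 1 × 264 = 264.0 in
P_cr = π²EI / L_e² = π² × 16000×10³ × 1.978×10^-2 / 264.0² = 44.82 lb

P_cr ≈ 0.0448 kip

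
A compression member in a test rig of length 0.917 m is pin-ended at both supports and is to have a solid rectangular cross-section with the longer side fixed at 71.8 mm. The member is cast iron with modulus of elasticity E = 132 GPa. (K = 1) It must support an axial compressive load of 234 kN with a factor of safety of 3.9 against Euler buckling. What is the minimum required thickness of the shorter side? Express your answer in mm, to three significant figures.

Required P_cr = n·P = 3.9 × 234 = 912.6 kN
L_e = K·L = 1 × 0.917 = 0.9170 m
Required I = P_cr·L_e²/(π²E) = 9.126×10^5 × 0.9170² / (π² × 1.32×10^11) = 5.890×10^-7 m⁴
I_req = 5.890×10^5 mm⁴
Rectangle, weak axis: I_min = h·b³/12 with h = 71.8 mm fixed  ⇒  b = (12I/h)^(1/3) = 46.2 mm

b ≈ 46.2 mm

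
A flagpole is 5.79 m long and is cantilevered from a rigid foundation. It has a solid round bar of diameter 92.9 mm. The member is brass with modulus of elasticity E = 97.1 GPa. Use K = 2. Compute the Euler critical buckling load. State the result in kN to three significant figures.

P_cr ≈ 26.1 kN

I = πd⁴/64 = π×92.9⁴/64 = 3.656×10^6 mm⁴
I = 3.656×10^6 mm⁴ = 3.656×10^-6 m⁴
Effective length L_e = K·L = 2 × 5.79 = 11.58 m
P_cr = π²EI / L_e² = π² × 97.1×10⁹ × 3.656×10^-6 / 11.58² = 2.613×10^4 N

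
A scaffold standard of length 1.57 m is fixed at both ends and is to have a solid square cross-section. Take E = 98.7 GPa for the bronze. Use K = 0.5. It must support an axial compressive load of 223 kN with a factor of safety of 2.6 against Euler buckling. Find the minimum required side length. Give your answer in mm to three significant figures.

a ≈ 45.8 mm

Required P_cr = n·P = 2.6 × 223 = 579.8 kN
L_e = K·L = 0.5 × 1.57 = 0.7850 m
Required I = P_cr·L_e²/(π²E) = 5.798×10^5 × 0.7850² / (π² × 9.87×10^10) = 3.668×10^-7 m⁴
I_req = 3.668×10^5 mm⁴
Solid square: I = a⁴/12  ⇒  a = (12I)^(1/4) = (12×3.668×10^5)^(1/4) = 45.8 mm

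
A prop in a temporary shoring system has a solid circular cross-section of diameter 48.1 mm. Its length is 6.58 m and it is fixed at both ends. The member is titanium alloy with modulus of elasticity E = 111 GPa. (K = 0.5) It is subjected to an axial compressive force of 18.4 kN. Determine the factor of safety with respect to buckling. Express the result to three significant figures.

I = πd⁴/64 = π×48.1⁴/64 = 2.628×10^5 mm⁴
I = 2.628×10^5 mm⁴ = 2.628×10^-7 m⁴
Effective length L_e = K·L = 0.5 × 6.58 = 3.290 m
P_cr = π²EI / L_e² = π² × 111×10⁹ × 2.628×10^-7 / 3.290² = 2.659×10^4 N
Factor of safety n = P_cr / P = 26.594 / 18.4 = 1.45

n ≈ 1.45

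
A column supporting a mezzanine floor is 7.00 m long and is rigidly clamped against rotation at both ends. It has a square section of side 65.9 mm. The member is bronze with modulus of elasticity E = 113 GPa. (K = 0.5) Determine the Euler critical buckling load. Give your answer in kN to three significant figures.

I = a⁴/12 = 65.9⁴/12 = 1.572×10^6 mm⁴
I = 1.572×10^6 mm⁴ = 1.572×10^-6 m⁴
Effective length L_e = K·L = 0.5 × 7.00 = 3.500 m
P_cr = π²EI / L_e² = π² × 113×10⁹ × 1.572×10^-6 / 3.500² = 1.431×10^5 N

P_cr ≈ 143 kN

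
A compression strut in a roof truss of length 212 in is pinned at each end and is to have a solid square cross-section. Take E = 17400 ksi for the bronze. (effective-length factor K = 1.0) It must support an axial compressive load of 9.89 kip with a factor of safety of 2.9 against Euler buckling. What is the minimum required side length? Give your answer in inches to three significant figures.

a ≈ 3.08 in

Required P_cr = n·P = 2.9 × 9.89 = 28.68 kip
L_e = K·L = 1 × 212 = 212.0 in
Required I = P_cr·L_e²/(π²E) = 2.868×10^4 × 212.0² / (π² × 1.74×10^7) = 7.506 in⁴
Solid square: I = a⁴/12  ⇒  a = (12I)^(1/4) = (12×7.506)^(1/4) = 3.08 in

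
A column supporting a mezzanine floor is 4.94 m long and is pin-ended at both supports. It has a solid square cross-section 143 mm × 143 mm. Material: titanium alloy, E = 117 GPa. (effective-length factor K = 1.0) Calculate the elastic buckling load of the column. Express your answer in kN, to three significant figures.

P_cr ≈ 1650 kN

I = a⁴/12 = 143⁴/12 = 3.485×10^7 mm⁴
I = 3.485×10^7 mm⁴ = 3.485×10^-5 m⁴
Effective length L_e = K·L = 1 × 4.94 = 4.940 m
P_cr = π²EI / L_e² = π² × 117×10⁹ × 3.485×10^-5 / 4.940² = 1.649×10^6 N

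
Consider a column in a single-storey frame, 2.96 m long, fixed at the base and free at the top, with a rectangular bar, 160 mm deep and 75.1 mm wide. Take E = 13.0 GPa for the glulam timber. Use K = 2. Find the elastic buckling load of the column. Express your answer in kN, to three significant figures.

P_cr ≈ 20.7 kN

Buckling occurs about the weak axis: I_min = h·b³/12 with b = 75.1 mm (the shorter side).
I_min = 160×75.1³/12 = 5.648×10^6 mm⁴
I = 5.648×10^6 mm⁴ = 5.648×10^-6 m⁴
Effective length L_e = K·L = 2 × 2.96 = 5.920 m
P_cr = π²EI / L_e² = π² × 13.0×10⁹ × 5.648×10^-6 / 5.920² = 2.068×10^4 N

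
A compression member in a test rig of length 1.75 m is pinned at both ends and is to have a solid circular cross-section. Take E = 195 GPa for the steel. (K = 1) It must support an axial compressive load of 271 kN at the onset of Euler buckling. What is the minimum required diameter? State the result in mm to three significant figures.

d ≈ 54.4 mm

L_e = K·L = 1 × 1.75 = 1.750 m
Required I = P_cr·L_e²/(π²E) = 2.710×10^5 × 1.750² / (π² × 1.95×10^11) = 4.312×10^-7 m⁴
I_req = 4.312×10^5 mm⁴
Solid circle: I = πd⁴/64  ⇒  d = (64I/π)^(1/4) = (64×4.312×10^5/π)^(1/4) = 54.4 mm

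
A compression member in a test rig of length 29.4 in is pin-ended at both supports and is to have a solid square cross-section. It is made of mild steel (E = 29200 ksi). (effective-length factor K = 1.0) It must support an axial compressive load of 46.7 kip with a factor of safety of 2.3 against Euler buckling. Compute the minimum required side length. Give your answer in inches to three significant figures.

Required P_cr = n·P = 2.3 × 46.7 = 107.4 kip
L_e = K·L = 1 × 29.4 = 29.40 in
Required I = P_cr·L_e²/(π²E) = 1.074×10^5 × 29.40² / (π² × 2.92×10^7) = 0.3221 in⁴
Solid square: I = a⁴/12  ⇒  a = (12I)^(1/4) = (12×0.3221)^(1/4) = 1.40 in

a ≈ 1.40 in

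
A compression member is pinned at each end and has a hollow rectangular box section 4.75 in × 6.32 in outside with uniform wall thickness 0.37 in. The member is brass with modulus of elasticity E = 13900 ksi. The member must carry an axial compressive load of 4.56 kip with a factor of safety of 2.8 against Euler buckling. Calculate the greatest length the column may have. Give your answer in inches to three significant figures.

Inner dimensions: h_i = 6.32 − 2×0.37 = 5.580 in, b_i = 4.75 − 2×0.37 = 4.010 in
Weak-axis I_min = (h_o·b_o³ − h_i·b_i³)/12 with b_o = 4.75, b_i = 4.010 in (shorter outer/inner sides).
I_min = (6.32×4.75³ − 5.580×4.010³)/12 = 26.46 in⁴
Required critical load P_cr = n·P = 2.8 × 4.56 = 12.77 kip = 1.277×10^4 lb
From P_cr = π²EI/(K·L)²:  L = (1/K)·√(π²EI/P_cr) = (1/1)·√(π²×1.39×10^7×26.46/1.277×10^4)
L = 533 in

L_max ≈ 533 in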